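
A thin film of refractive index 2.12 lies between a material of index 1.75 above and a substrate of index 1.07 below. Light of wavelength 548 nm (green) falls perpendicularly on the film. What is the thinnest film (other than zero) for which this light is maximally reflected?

Top surface (1.75 → 2.12): reflection off a higher-index medium gives a half-wave phase shift.
Bottom surface (2.12 → 1.07): reflection off a lower-index medium gives no phase shift.
Net: one phase inversion between the two reflected rays.
For bright reflection here: 2 n t = (m + ½) λ.
Minimum at m = 0: t = λ / (4 n) = 548 / (4 × 2.12) = 64.6 nm.

64.6 nm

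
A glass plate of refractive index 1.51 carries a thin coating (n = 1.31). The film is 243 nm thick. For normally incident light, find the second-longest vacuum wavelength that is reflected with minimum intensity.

Top surface (1.0 → 1.31): reflection off a higher-index medium gives a half-wave phase shift.
At the lower boundary (n = 1.31 to n = 1.51) the reflected ray undergoes a half-wave phase shift.
Zero or two π shifts → no net half-wave offset.
For weak reflection here: 2 n t = (m + ½) λ.
λ = 2 n t / (m + ½). The second-longest wavelength is m = 1: λ = 2 × 1.31 × 243 / 1.50 = 424 nm.

424 nm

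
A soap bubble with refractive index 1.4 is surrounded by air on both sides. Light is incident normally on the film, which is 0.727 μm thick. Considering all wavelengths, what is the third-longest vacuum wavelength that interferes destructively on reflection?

At the upper boundary (n = 1.0 to n = 1.4) the reflected ray undergoes a half-wave phase shift.
Bottom surface (1.4 → 1.0): reflection off a lower-index medium gives no phase shift.
The two reflections differ by half a wavelength.
For weak reflection here: 2 n t = m λ.
λ = 2 n t / m. The third-longest wavelength is m = 3: λ = 2 × 1.4 × 727 / 3.00 = 679 nm.

679 nm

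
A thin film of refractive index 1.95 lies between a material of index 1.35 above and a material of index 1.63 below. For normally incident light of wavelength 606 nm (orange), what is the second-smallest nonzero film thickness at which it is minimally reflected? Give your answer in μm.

0.311 μm

Ray reflecting at the top interface goes from n = 1.35 toward n = 1.95: a half-wave phase shift.
At the lower boundary (n = 1.95 to n = 1.63) the reflected ray undergoes no phase shift.
Exactly one π shift → a net half-wave offset.
So the condition for destructive reflection is 2 n t = m λ.
The second-smallest nonzero thickness corresponds to m = 2: t = m λ / (2 n) = 2.00 × 606 / (2 × 1.95) = 311 nm.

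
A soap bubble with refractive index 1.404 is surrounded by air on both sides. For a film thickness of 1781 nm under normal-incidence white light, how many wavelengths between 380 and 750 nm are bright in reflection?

6

At the upper boundary (n = 1.0 to n = 1.404) the reflected ray undergoes a half-wave phase shift.
At the lower boundary (n = 1.404 to n = 1.0) the reflected ray undergoes no phase shift.
Net: one phase inversion between the two reflected rays.
For strong reflection here: 2 n t = (m + ½) λ.
λ = 2 n t / (m + ½) = 5001 / (m + ½) nm.
m=6: 769 nm (IR); m=7: 667 nm (visible); m=8: 588 nm (visible); m=9: 526 nm (visible); m=10: 476 nm (visible); m=11: 435 nm (visible); m=12: 400 nm (visible); m=13: 370 nm (UV).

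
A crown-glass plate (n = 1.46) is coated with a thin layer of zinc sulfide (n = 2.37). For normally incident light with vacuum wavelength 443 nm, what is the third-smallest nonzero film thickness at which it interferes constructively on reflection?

234 nm

Top surface (1.0 → 2.37): reflection off a higher-index medium gives a half-wave phase shift.
Ray reflecting at the bottom interface goes from n = 2.37 toward n = 1.46: no phase shift.
Exactly one π shift → a net half-wave offset.
For maximum reflection here: 2 n t = (m + ½) λ.
The third-smallest nonzero thickness corresponds to m = 2: t = (m + ½) λ / (2 n) = 2.50 × 443 / (2 × 2.37) = 234 nm.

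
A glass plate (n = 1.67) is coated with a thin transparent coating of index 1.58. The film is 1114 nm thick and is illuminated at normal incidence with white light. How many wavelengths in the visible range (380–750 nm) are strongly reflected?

5

At the upper boundary (n = 1.0 to n = 1.58) the reflected ray undergoes a half-wave phase shift.
Bottom surface (1.58 → 1.67): reflection off a higher-index medium gives a half-wave phase shift.
The two reflections carry the same phase change, so no net offset.
So the condition for constructive reflection is 2 n t = m λ.
λ = 2 n t / m = 3520 / m nm.
m=4: 880 nm (IR); m=5: 704 nm (visible); m=6: 587 nm (visible); m=7: 503 nm (visible); m=8: 440 nm (visible); m=9: 391 nm (visible); m=10: 352 nm (UV).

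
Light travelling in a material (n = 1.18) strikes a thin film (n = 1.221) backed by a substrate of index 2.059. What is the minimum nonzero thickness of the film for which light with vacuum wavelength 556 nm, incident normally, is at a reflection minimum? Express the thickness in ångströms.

Ray reflecting at the top interface goes from n = 1.18 toward n = 1.221: a half-wave phase shift.
At the lower boundary (n = 1.221 to n = 2.059) the reflected ray undergoes a half-wave phase shift.
Zero or two π shifts → no net half-wave offset.
So the condition for destructive reflection is 2 n t = (m + ½) λ.
Minimum at m = 0: t = λ / (4 n) = 556 / (4 × 1.221) = 114 nm.

1138 Å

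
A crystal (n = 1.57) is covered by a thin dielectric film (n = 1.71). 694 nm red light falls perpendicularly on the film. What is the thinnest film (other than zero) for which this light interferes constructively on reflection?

101 nm

Ray reflecting at the top interface goes from n = 1.0 toward n = 1.71: a half-wave phase shift.
At the lower boundary (n = 1.71 to n = 1.57) the reflected ray undergoes no phase shift.
The two reflections differ by half a wavelength.
For bright reflection here: 2 n t = (m + ½) λ.
Minimum at m = 0: t = λ / (4 n) = 694 / (4 × 1.71) = 101 nm.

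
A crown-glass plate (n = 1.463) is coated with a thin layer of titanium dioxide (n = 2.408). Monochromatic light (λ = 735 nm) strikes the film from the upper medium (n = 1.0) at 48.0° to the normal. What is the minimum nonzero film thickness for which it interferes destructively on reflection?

160 nm

Top surface (1.0 → 2.408): reflection off a higher-index medium gives a half-wave phase shift.
Bottom surface (2.408 → 1.463): reflection off a lower-index medium gives no phase shift.
Net: one phase inversion between the two reflected rays.
For minimum reflection here: 2 n t cos θ_r = m λ.
Snell's law: 1.0 sin 48.0° = 2.408 sin θ_r → sin θ_r = 0.309, cos θ_r = 0.951.
Minimum nonzero at m = 1: t = λ / (2 n cos θ_r) = 735 / (2 × 2.408 × 0.951) = 160 nm.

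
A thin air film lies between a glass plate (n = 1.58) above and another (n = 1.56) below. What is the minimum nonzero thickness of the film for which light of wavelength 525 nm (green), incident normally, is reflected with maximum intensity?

131 nm

Top surface (1.58 → 1.0): reflection off a lower-index medium gives no phase shift.
Bottom surface (1.0 → 1.56): reflection off a higher-index medium gives a half-wave phase shift.
Exactly one π shift → a net half-wave offset.
For bright reflection here: 2 n t = (m + ½) λ.
Minimum at m = 0: t = λ / (4 n) = 525 / (4 × 1.0) = 131 nm.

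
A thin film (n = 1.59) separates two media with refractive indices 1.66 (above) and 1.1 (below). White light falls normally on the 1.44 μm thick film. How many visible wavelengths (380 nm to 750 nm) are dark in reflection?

Top surface (1.66 → 1.59): reflection off a lower-index medium gives no phase shift.
Bottom surface (1.59 → 1.1): reflection off a lower-index medium gives no phase shift.
Zero or two π shifts → no net half-wave offset.
So the condition for destructive reflection is 2 n t = (m + ½) λ.
λ = 2 n t / (m + ½) = 4579 / (m + ½) nm.
m=5: 833 nm (IR); m=6: 704 nm (visible); m=7: 611 nm (visible); m=8: 539 nm (visible); m=9: 482 nm (visible); m=10: 436 nm (visible); m=11: 398 nm (visible); m=12: 366 nm (UV).

6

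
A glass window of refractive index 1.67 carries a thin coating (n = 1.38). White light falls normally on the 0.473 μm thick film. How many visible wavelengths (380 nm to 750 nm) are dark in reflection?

1

Top surface (1.0 → 1.38): reflection off a higher-index medium gives a half-wave phase shift.
Bottom surface (1.38 → 1.67): reflection off a higher-index medium gives a half-wave phase shift.
Net: no relative phase inversion (both shifts match).
For minimum reflection here: 2 n t = (m + ½) λ.
λ = 2 n t / (m + ½) = 1305 / (m + ½) nm.
m=1: 870 nm (IR); m=2: 522 nm (visible); m=3: 373 nm (UV).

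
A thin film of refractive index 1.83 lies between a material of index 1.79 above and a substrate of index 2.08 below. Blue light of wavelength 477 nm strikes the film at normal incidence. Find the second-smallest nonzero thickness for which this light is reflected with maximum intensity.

Top surface (1.79 → 1.83): reflection off a higher-index medium gives a half-wave phase shift.
At the lower boundary (n = 1.83 to n = 2.08) the reflected ray undergoes a half-wave phase shift.
The two reflections carry the same phase change, so no net offset.
With no net inversion, constructive interference in reflection requires 2 n t = m λ.
The second-smallest nonzero thickness corresponds to m = 2: t = m λ / (2 n) = 2.00 × 477 / (2 × 1.83) = 261 nm.

261 nm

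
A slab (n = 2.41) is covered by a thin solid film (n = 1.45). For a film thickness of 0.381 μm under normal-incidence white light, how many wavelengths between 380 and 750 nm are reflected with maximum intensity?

Top surface (1.0 → 1.45): reflection off a higher-index medium gives a half-wave phase shift.
Ray reflecting at the bottom interface goes from n = 1.45 toward n = 2.41: a half-wave phase shift.
Zero or two π shifts → no net half-wave offset.
So the condition for constructive reflection is 2 n t = m λ.
λ = 2 n t / m = 1105 / m nm.
m=1: 1105 nm (IR); m=2: 552 nm (visible); m=3: 368 nm (UV).

1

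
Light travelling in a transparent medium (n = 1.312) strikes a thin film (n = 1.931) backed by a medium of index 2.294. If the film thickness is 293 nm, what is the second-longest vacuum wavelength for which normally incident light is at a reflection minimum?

754 nm

Top surface (1.312 → 1.931): reflection off a higher-index medium gives a half-wave phase shift.
Bottom surface (1.931 → 2.294): reflection off a higher-index medium gives a half-wave phase shift.
The two reflections carry the same phase change, so no net offset.
With no net inversion, destructive interference in reflection requires 2 n t = (m + ½) λ.
λ = 2 n t / (m + ½). The second-longest wavelength is m = 1: λ = 2 × 1.931 × 293 / 1.50 = 754 nm.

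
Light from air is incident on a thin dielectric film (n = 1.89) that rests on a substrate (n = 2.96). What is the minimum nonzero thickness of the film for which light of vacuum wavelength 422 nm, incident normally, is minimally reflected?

At the upper boundary (n = 1.0 to n = 1.89) the reflected ray undergoes a half-wave phase shift.
Bottom surface (1.89 → 2.96): reflection off a higher-index medium gives a half-wave phase shift.
The two reflections carry the same phase change, so no net offset.
So the condition for destructive reflection is 2 n t = (m + ½) λ.
Minimum at m = 0: t = λ / (4 n) = 422 / (4 × 1.89) = 55.8 nm.

55.8 nm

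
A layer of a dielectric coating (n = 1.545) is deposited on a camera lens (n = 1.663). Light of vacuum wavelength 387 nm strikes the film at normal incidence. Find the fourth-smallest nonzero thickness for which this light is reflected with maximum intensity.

501 nm

Top surface (1.0 → 1.545): reflection off a higher-index medium gives a half-wave phase shift.
Ray reflecting at the bottom interface goes from n = 1.545 toward n = 1.663: a half-wave phase shift.
Net: no relative phase inversion (both shifts match).
With no net inversion, constructive interference in reflection requires 2 n t = m λ.
The fourth-smallest nonzero thickness corresponds to m = 4: t = m λ / (2 n) = 4.00 × 387 / (2 × 1.545) = 501 nm.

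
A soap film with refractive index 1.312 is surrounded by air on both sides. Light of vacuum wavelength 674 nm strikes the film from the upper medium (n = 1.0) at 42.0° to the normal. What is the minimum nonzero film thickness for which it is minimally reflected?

299 nm

Ray reflecting at the top interface goes from n = 1.0 toward n = 1.312: a half-wave phase shift.
Ray reflecting at the bottom interface goes from n = 1.312 toward n = 1.0: no phase shift.
Net: one phase inversion between the two reflected rays.
So the condition for destructive reflection is 2 n t cos θ_r = m λ.
Snell's law: 1.0 sin 42.0° = 1.312 sin θ_r → sin θ_r = 0.510, cos θ_r = 0.860.
Minimum nonzero at m = 1: t = λ / (2 n cos θ_r) = 674 / (2 × 1.312 × 0.860) = 299 nm.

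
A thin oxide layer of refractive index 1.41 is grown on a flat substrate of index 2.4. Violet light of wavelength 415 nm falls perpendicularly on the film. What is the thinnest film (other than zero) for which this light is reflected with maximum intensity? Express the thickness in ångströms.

Top surface (1.0 → 1.41): reflection off a higher-index medium gives a half-wave phase shift.
Bottom surface (1.41 → 2.4): reflection off a higher-index medium gives a half-wave phase shift.
Zero or two π shifts → no net half-wave offset.
So the condition for constructive reflection is 2 n t = m λ.
Minimum nonzero at m = 1: t = λ / (2 n) = 415 / (2 × 1.41) = 147 nm.

1472 Å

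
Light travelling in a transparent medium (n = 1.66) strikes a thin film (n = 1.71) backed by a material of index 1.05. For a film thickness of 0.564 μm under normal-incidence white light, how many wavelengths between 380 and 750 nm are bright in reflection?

2

Top surface (1.66 → 1.71): reflection off a higher-index medium gives a half-wave phase shift.
Ray reflecting at the bottom interface goes from n = 1.71 toward n = 1.05: no phase shift.
Exactly one π shift → a net half-wave offset.
For bright reflection here: 2 n t = (m + ½) λ.
λ = 2 n t / (m + ½) = 1929 / (m + ½) nm.
m=2: 772 nm (IR); m=3: 551 nm (visible); m=4: 429 nm (visible); m=5: 351 nm (UV).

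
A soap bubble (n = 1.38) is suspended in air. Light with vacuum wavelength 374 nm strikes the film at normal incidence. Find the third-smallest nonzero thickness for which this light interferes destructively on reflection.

407 nm

Top surface (1.0 → 1.38): reflection off a higher-index medium gives a half-wave phase shift.
At the lower boundary (n = 1.38 to n = 1.0) the reflected ray undergoes no phase shift.
The two reflections differ by half a wavelength.
So the condition for destructive reflection is 2 n t = m λ.
The third-smallest nonzero thickness corresponds to m = 3: t = m λ / (2 n) = 3.00 × 374 / (2 × 1.38) = 407 nm.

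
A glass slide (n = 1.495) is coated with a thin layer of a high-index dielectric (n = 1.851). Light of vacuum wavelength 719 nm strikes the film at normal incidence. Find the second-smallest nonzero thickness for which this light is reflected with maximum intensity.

At the upper boundary (n = 1.0 to n = 1.851) the reflected ray undergoes a half-wave phase shift.
At the lower boundary (n = 1.851 to n = 1.495) the reflected ray undergoes no phase shift.
Net: one phase inversion between the two reflected rays.
With one net inversion, constructive interference in reflection requires 2 n t = (m + ½) λ.
The second-smallest nonzero thickness corresponds to m = 1: t = (m + ½) λ / (2 n) = 1.50 × 719 / (2 × 1.851) = 291 nm.

291 nm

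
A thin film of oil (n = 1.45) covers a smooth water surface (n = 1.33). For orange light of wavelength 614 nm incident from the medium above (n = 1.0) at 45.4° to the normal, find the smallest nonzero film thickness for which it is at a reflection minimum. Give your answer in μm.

At the upper boundary (n = 1.0 to n = 1.45) the reflected ray undergoes a half-wave phase shift.
Bottom surface (1.45 → 1.33): reflection off a lower-index medium gives no phase shift.
The two reflections differ by half a wavelength.
With one net inversion, destructive interference in reflection requires 2 n t cos θ_r = m λ.
Snell's law: 1.0 sin 45.4° = 1.45 sin θ_r → sin θ_r = 0.491, cos θ_r = 0.871.
Minimum nonzero at m = 1: t = λ / (2 n cos θ_r) = 614 / (2 × 1.45 × 0.871) = 243 nm.

0.243 μm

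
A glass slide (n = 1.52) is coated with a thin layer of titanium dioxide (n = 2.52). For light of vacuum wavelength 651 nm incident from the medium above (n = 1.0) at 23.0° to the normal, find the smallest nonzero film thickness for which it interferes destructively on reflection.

Top surface (1.0 → 2.52): reflection off a higher-index medium gives a half-wave phase shift.
Ray reflecting at the bottom interface goes from n = 2.52 toward n = 1.52: no phase shift.
Net: one phase inversion between the two reflected rays.
So the condition for destructive reflection is 2 n t cos θ_r = m λ.
Snell's law: 1.0 sin 23.0° = 2.52 sin θ_r → sin θ_r = 0.155, cos θ_r = 0.988.
Minimum nonzero at m = 1: t = λ / (2 n cos θ_r) = 651 / (2 × 2.52 × 0.988) = 131 nm.

131 nm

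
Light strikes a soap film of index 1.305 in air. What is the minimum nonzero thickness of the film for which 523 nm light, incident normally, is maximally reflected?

Ray reflecting at the top interface goes from n = 1.0 toward n = 1.305: a half-wave phase shift.
Bottom surface (1.305 → 1.0): reflection off a lower-index medium gives no phase shift.
Net: one phase inversion between the two reflected rays.
With one net inversion, constructive interference in reflection requires 2 n t = (m + ½) λ.
Minimum at m = 0: t = λ / (4 n) = 523 / (4 × 1.305) = 100 nm.

100 nm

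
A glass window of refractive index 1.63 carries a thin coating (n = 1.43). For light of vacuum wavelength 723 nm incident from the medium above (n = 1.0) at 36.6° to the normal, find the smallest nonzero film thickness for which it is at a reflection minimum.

139 nm

At the upper boundary (n = 1.0 to n = 1.43) the reflected ray undergoes a half-wave phase shift.
Ray reflecting at the bottom interface goes from n = 1.43 toward n = 1.63: a half-wave phase shift.
The two reflections carry the same phase change, so no net offset.
For minimum reflection here: 2 n t cos θ_r = (m + ½) λ.
Snell's law: 1.0 sin 36.6° = 1.43 sin θ_r → sin θ_r = 0.417, cos θ_r = 0.909.
Minimum at m = 0: t = λ / (4 n cos θ_r) = 723 / (4 × 1.43 × 0.909) = 139 nm.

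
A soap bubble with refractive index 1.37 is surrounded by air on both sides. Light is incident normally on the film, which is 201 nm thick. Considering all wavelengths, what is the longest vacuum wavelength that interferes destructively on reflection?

At the upper boundary (n = 1.0 to n = 1.37) the reflected ray undergoes a half-wave phase shift.
Ray reflecting at the bottom interface goes from n = 1.37 toward n = 1.0: no phase shift.
Net: one phase inversion between the two reflected rays.
For minimum reflection here: 2 n t = m λ.
λ = 2 n t / m. The longest wavelength is m = 1: λ = 2 × 1.37 × 201 / 1.00 = 551 nm.

551 nm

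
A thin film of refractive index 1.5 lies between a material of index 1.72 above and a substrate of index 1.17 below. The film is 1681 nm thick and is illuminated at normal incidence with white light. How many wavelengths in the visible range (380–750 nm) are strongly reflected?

Ray reflecting at the top interface goes from n = 1.72 toward n = 1.5: no phase shift.
Bottom surface (1.5 → 1.17): reflection off a lower-index medium gives no phase shift.
The two reflections carry the same phase change, so no net offset.
With no net inversion, constructive interference in reflection requires 2 n t = m λ.
λ = 2 n t / m = 5043 / m nm.
m=6: 841 nm (IR); m=7: 720 nm (visible); m=8: 630 nm (visible); m=9: 560 nm (visible); m=10: 504 nm (visible); m=11: 458 nm (visible); m=12: 420 nm (visible); m=13: 388 nm (visible); m=14: 360 nm (UV).

7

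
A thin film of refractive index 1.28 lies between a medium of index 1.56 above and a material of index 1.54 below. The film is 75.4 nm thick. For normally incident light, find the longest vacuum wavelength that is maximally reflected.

386 nm

Top surface (1.56 → 1.28): reflection off a lower-index medium gives no phase shift.
Ray reflecting at the bottom interface goes from n = 1.28 toward n = 1.54: a half-wave phase shift.
Exactly one π shift → a net half-wave offset.
For maximum reflection here: 2 n t = (m + ½) λ.
λ = 2 n t / (m + ½). The longest wavelength is m = 0: λ = 2 × 1.28 × 75.4 / 0.500 = 386 nm.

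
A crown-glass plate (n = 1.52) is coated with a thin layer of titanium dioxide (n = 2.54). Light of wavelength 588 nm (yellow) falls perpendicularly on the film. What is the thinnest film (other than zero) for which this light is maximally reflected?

57.9 nm

Top surface (1.0 → 2.54): reflection off a higher-index medium gives a half-wave phase shift.
At the lower boundary (n = 2.54 to n = 1.52) the reflected ray undergoes no phase shift.
Exactly one π shift → a net half-wave offset.
With one net inversion, constructive interference in reflection requires 2 n t = (m + ½) λ.
Minimum at m = 0: t = λ / (4 n) = 588 / (4 × 2.54) = 57.9 nm.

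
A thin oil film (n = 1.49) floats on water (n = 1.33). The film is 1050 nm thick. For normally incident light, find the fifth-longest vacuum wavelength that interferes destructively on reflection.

626 nm

Top surface (1.0 → 1.49): reflection off a higher-index medium gives a half-wave phase shift.
Ray reflecting at the bottom interface goes from n = 1.49 toward n = 1.33: no phase shift.
Exactly one π shift → a net half-wave offset.
So the condition for destructive reflection is 2 n t = m λ.
λ = 2 n t / m. The fifth-longest wavelength is m = 5: λ = 2 × 1.49 × 1050 / 5.00 = 626 nm.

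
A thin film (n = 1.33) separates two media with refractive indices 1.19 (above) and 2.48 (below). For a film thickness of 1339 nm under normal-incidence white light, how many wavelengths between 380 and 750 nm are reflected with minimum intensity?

4

Top surface (1.19 → 1.33): reflection off a higher-index medium gives a half-wave phase shift.
At the lower boundary (n = 1.33 to n = 2.48) the reflected ray undergoes a half-wave phase shift.
Zero or two π shifts → no net half-wave offset.
With no net inversion, destructive interference in reflection requires 2 n t = (m + ½) λ.
λ = 2 n t / (m + ½) = 3562 / (m + ½) nm.
m=4: 791 nm (IR); m=5: 648 nm (visible); m=6: 548 nm (visible); m=7: 475 nm (visible); m=8: 419 nm (visible); m=9: 375 nm (UV).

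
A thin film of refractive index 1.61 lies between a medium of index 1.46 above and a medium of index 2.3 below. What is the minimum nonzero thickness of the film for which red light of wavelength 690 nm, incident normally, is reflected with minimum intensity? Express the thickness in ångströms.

At the upper boundary (n = 1.46 to n = 1.61) the reflected ray undergoes a half-wave phase shift.
Ray reflecting at the bottom interface goes from n = 1.61 toward n = 2.3: a half-wave phase shift.
The two reflections carry the same phase change, so no net offset.
With no net inversion, destructive interference in reflection requires 2 n t = (m + ½) λ.
Minimum at m = 0: t = λ / (4 n) = 690 / (4 × 1.61) = 107 nm.

1071 Å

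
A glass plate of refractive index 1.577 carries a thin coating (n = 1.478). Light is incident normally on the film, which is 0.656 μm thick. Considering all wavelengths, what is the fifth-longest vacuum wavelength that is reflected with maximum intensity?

388 nm

At the upper boundary (n = 1.0 to n = 1.478) the reflected ray undergoes a half-wave phase shift.
Bottom surface (1.478 → 1.577): reflection off a higher-index medium gives a half-wave phase shift.
Zero or two π shifts → no net half-wave offset.
For strong reflection here: 2 n t = m λ.
λ = 2 n t / m. The fifth-longest wavelength is m = 5: λ = 2 × 1.478 × 656 / 5.00 = 388 nm.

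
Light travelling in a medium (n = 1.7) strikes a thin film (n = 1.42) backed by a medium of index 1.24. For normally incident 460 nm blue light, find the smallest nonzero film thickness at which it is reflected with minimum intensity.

81.0 nm

Ray reflecting at the top interface goes from n = 1.7 toward n = 1.42: no phase shift.
At the lower boundary (n = 1.42 to n = 1.24) the reflected ray undergoes no phase shift.
The two reflections carry the same phase change, so no net offset.
With no net inversion, destructive interference in reflection requires 2 n t = (m + ½) λ.
Minimum at m = 0: t = λ / (4 n) = 460 / (4 × 1.42) = 81.0 nm.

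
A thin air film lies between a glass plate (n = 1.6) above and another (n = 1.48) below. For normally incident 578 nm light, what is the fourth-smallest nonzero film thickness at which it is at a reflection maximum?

Top surface (1.6 → 1.0): reflection off a lower-index medium gives no phase shift.
Ray reflecting at the bottom interface goes from n = 1.0 toward n = 1.48: a half-wave phase shift.
Exactly one π shift → a net half-wave offset.
With one net inversion, constructive interference in reflection requires 2 n t = (m + ½) λ.
The fourth-smallest nonzero thickness corresponds to m = 3: t = (m + ½) λ / (2 n) = 3.50 × 578 / (2 × 1.0) = 1012 nm.

1012 nm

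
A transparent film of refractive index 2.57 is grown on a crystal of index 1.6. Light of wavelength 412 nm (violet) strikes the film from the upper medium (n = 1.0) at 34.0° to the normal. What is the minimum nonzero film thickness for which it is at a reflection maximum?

Top surface (1.0 → 2.57): reflection off a higher-index medium gives a half-wave phase shift.
Bottom surface (2.57 → 1.6): reflection off a lower-index medium gives no phase shift.
The two reflections differ by half a wavelength.
With one net inversion, constructive interference in reflection requires 2 n t cos θ_r = (m + ½) λ.
Snell's law: 1.0 sin 34.0° = 2.57 sin θ_r → sin θ_r = 0.218, cos θ_r = 0.976.
Minimum at m = 0: t = λ / (4 n cos θ_r) = 412 / (4 × 2.57 × 0.976) = 41.1 nm.

41.1 nm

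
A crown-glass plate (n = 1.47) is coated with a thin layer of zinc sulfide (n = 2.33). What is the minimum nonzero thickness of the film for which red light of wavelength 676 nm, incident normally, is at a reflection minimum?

145 nm

Top surface (1.0 → 2.33): reflection off a higher-index medium gives a half-wave phase shift.
At the lower boundary (n = 2.33 to n = 1.47) the reflected ray undergoes no phase shift.
The two reflections differ by half a wavelength.
For weak reflection here: 2 n t = m λ.
Minimum nonzero at m = 1: t = λ / (2 n) = 676 / (2 × 2.33) = 145 nm.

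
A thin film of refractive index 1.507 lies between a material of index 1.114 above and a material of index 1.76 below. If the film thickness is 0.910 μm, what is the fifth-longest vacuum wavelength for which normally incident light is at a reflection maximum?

549 nm

At the upper boundary (n = 1.114 to n = 1.507) the reflected ray undergoes a half-wave phase shift.
Ray reflecting at the bottom interface goes from n = 1.507 toward n = 1.76: a half-wave phase shift.
The two reflections carry the same phase change, so no net offset.
For bright reflection here: 2 n t = m λ.
λ = 2 n t / m. The fifth-longest wavelength is m = 5: λ = 2 × 1.507 × 910 / 5.00 = 549 nm.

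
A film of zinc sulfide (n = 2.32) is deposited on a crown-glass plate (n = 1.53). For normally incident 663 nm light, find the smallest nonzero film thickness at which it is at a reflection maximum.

At the upper boundary (n = 1.0 to n = 2.32) the reflected ray undergoes a half-wave phase shift.
Bottom surface (2.32 → 1.53): reflection off a lower-index medium gives no phase shift.
Exactly one π shift → a net half-wave offset.
So the condition for constructive reflection is 2 n t = (m + ½) λ.
Minimum at m = 0: t = λ / (4 n) = 663 / (4 × 2.32) = 71.4 nm.

71.4 nm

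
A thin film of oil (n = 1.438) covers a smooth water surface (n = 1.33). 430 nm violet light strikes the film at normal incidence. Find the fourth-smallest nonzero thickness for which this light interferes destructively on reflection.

598 nm

Ray reflecting at the top interface goes from n = 1.0 toward n = 1.438: a half-wave phase shift.
At the lower boundary (n = 1.438 to n = 1.33) the reflected ray undergoes no phase shift.
The two reflections differ by half a wavelength.
For weak reflection here: 2 n t = m λ.
The fourth-smallest nonzero thickness corresponds to m = 4: t = m λ / (2 n) = 4.00 × 430 / (2 × 1.438) = 598 nm.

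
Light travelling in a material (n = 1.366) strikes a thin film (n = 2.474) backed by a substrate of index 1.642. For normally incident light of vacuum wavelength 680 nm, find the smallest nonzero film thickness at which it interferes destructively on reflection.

Ray reflecting at the top interface goes from n = 1.366 toward n = 2.474: a half-wave phase shift.
Ray reflecting at the bottom interface goes from n = 2.474 toward n = 1.642: no phase shift.
Exactly one π shift → a net half-wave offset.
So the condition for destructive reflection is 2 n t = m λ.
Minimum nonzero at m = 1: t = λ / (2 n) = 680 / (2 × 2.474) = 137 nm.

137 nm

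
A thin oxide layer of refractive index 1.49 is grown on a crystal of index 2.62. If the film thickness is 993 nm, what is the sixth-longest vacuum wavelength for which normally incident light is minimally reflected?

538 nm

At the upper boundary (n = 1.0 to n = 1.49) the reflected ray undergoes a half-wave phase shift.
Bottom surface (1.49 → 2.62): reflection off a higher-index medium gives a half-wave phase shift.
Net: no relative phase inversion (both shifts match).
So the condition for destructive reflection is 2 n t = (m + ½) λ.
λ = 2 n t / (m + ½). The sixth-longest wavelength is m = 5: λ = 2 × 1.49 × 993 / 5.50 = 538 nm.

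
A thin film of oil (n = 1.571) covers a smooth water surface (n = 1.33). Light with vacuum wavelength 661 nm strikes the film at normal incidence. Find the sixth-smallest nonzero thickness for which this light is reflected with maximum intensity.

Ray reflecting at the top interface goes from n = 1.0 toward n = 1.571: a half-wave phase shift.
Bottom surface (1.571 → 1.33): reflection off a lower-index medium gives no phase shift.
Exactly one π shift → a net half-wave offset.
So the condition for constructive reflection is 2 n t = (m + ½) λ.
The sixth-smallest nonzero thickness corresponds to m = 5: t = (m + ½) λ / (2 n) = 5.50 × 661 / (2 × 1.571) = 1157 nm.

1157 nm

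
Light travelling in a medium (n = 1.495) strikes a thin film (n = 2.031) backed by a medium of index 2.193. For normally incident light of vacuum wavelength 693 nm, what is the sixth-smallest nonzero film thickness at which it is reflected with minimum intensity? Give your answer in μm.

At the upper boundary (n = 1.495 to n = 2.031) the reflected ray undergoes a half-wave phase shift.
At the lower boundary (n = 2.031 to n = 2.193) the reflected ray undergoes a half-wave phase shift.
Zero or two π shifts → no net half-wave offset.
For weak reflection here: 2 n t = (m + ½) λ.
The sixth-smallest nonzero thickness corresponds to m = 5: t = (m + ½) λ / (2 n) = 5.50 × 693 / (2 × 2.031) = 938 nm.

0.938 μm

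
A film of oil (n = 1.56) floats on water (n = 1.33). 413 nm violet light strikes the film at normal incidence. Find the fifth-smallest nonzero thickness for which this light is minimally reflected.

662 nm

Ray reflecting at the top interface goes from n = 1.0 toward n = 1.56: a half-wave phase shift.
At the lower boundary (n = 1.56 to n = 1.33) the reflected ray undergoes no phase shift.
Net: one phase inversion between the two reflected rays.
So the condition for destructive reflection is 2 n t = m λ.
The fifth-smallest nonzero thickness corresponds to m = 5: t = m λ / (2 n) = 5.00 × 413 / (2 × 1.56) = 662 nm.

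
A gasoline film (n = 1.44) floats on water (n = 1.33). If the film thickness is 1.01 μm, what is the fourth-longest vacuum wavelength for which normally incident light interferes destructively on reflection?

Top surface (1.0 → 1.44): reflection off a higher-index medium gives a half-wave phase shift.
At the lower boundary (n = 1.44 to n = 1.33) the reflected ray undergoes no phase shift.
Exactly one π shift → a net half-wave offset.
For weak reflection here: 2 n t = m λ.
λ = 2 n t / m. The fourth-longest wavelength is m = 4: λ = 2 × 1.44 × 1010 / 4.00 = 727 nm.

727 nm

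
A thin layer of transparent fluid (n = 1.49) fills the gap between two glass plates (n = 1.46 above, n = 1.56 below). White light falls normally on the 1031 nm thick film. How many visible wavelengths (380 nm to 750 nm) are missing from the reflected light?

4

Top surface (1.46 → 1.49): reflection off a higher-index medium gives a half-wave phase shift.
Ray reflecting at the bottom interface goes from n = 1.49 toward n = 1.56: a half-wave phase shift.
Zero or two π shifts → no net half-wave offset.
For minimum reflection here: 2 n t = (m + ½) λ.
λ = 2 n t / (m + ½) = 3072 / (m + ½) nm.
m=3: 878 nm (IR); m=4: 683 nm (visible); m=5: 559 nm (visible); m=6: 473 nm (visible); m=7: 410 nm (visible); m=8: 361 nm (UV).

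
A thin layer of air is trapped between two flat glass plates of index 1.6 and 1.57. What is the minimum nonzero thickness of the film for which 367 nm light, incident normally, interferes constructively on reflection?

91.8 nm

At the upper boundary (n = 1.6 to n = 1.0) the reflected ray undergoes no phase shift.
Bottom surface (1.0 → 1.57): reflection off a higher-index medium gives a half-wave phase shift.
Net: one phase inversion between the two reflected rays.
With one net inversion, constructive interference in reflection requires 2 n t = (m + ½) λ.
Minimum at m = 0: t = λ / (4 n) = 367 / (4 × 1.0) = 91.8 nm.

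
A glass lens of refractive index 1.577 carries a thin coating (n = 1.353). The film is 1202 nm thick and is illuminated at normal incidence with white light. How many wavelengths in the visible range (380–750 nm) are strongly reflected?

4

Top surface (1.0 → 1.353): reflection off a higher-index medium gives a half-wave phase shift.
At the lower boundary (n = 1.353 to n = 1.577) the reflected ray undergoes a half-wave phase shift.
Zero or two π shifts → no net half-wave offset.
With no net inversion, constructive interference in reflection requires 2 n t = m λ.
λ = 2 n t / m = 3253 / m nm.
m=4: 813 nm (IR); m=5: 651 nm (visible); m=6: 542 nm (visible); m=7: 465 nm (visible); m=8: 407 nm (visible); m=9: 361 nm (UV).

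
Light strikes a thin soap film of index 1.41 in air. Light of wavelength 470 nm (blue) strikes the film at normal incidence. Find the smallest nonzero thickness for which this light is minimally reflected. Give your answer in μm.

0.167 μm

Top surface (1.0 → 1.41): reflection off a higher-index medium gives a half-wave phase shift.
At the lower boundary (n = 1.41 to n = 1.0) the reflected ray undergoes no phase shift.
Net: one phase inversion between the two reflected rays.
So the condition for destructive reflection is 2 n t = m λ.
The smallest nonzero thickness corresponds to m = 1: t = m λ / (2 n) = 1.00 × 470 / (2 × 1.41) = 167 nm.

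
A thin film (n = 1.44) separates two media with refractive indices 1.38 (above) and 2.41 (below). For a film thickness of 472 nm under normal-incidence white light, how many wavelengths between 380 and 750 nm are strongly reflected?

Ray reflecting at the top interface goes from n = 1.38 toward n = 1.44: a half-wave phase shift.
Ray reflecting at the bottom interface goes from n = 1.44 toward n = 2.41: a half-wave phase shift.
Net: no relative phase inversion (both shifts match).
For maximum reflection here: 2 n t = m λ.
λ = 2 n t / m = 1359 / m nm.
m=1: 1359 nm (IR); m=2: 680 nm (visible); m=3: 453 nm (visible); m=4: 340 nm (UV).

2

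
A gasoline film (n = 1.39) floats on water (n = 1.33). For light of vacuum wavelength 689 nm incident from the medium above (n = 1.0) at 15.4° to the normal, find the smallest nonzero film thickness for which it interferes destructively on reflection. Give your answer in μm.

Ray reflecting at the top interface goes from n = 1.0 toward n = 1.39: a half-wave phase shift.
Bottom surface (1.39 → 1.33): reflection off a lower-index medium gives no phase shift.
The two reflections differ by half a wavelength.
So the condition for destructive reflection is 2 n t cos θ_r = m λ.
Snell's law: 1.0 sin 15.4° = 1.39 sin θ_r → sin θ_r = 0.191, cos θ_r = 0.982.
Minimum nonzero at m = 1: t = λ / (2 n cos θ_r) = 689 / (2 × 1.39 × 0.982) = 252 nm.

0.252 μm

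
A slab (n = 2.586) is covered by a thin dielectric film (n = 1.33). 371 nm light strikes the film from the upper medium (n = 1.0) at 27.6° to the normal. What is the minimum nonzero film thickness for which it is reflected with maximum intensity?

Ray reflecting at the top interface goes from n = 1.0 toward n = 1.33: a half-wave phase shift.
Bottom surface (1.33 → 2.586): reflection off a higher-index medium gives a half-wave phase shift.
Zero or two π shifts → no net half-wave offset.
For bright reflection here: 2 n t cos θ_r = m λ.
Snell's law: 1.0 sin 27.6° = 1.33 sin θ_r → sin θ_r = 0.348, cos θ_r = 0.937.
Minimum nonzero at m = 1: t = λ / (2 n cos θ_r) = 371 / (2 × 1.33 × 0.937) = 149 nm.

149 nm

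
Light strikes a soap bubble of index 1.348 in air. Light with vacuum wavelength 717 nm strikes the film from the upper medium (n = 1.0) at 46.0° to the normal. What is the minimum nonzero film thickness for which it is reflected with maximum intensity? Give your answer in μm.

0.157 μm

At the upper boundary (n = 1.0 to n = 1.348) the reflected ray undergoes a half-wave phase shift.
Ray reflecting at the bottom interface goes from n = 1.348 toward n = 1.0: no phase shift.
Exactly one π shift → a net half-wave offset.
So the condition for constructive reflection is 2 n t cos θ_r = (m + ½) λ.
Snell's law: 1.0 sin 46.0° = 1.348 sin θ_r → sin θ_r = 0.534, cos θ_r = 0.846.
Minimum at m = 0: t = λ / (4 n cos θ_r) = 717 / (4 × 1.348 × 0.846) = 157 nm.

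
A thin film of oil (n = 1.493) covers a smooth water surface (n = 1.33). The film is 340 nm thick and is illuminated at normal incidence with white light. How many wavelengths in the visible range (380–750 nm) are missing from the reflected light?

1

At the upper boundary (n = 1.0 to n = 1.493) the reflected ray undergoes a half-wave phase shift.
Bottom surface (1.493 → 1.33): reflection off a lower-index medium gives no phase shift.
The two reflections differ by half a wavelength.
So the condition for destructive reflection is 2 n t = m λ.
λ = 2 n t / m = 1015 / m nm.
m=1: 1015 nm (IR); m=2: 508 nm (visible); m=3: 338 nm (UV).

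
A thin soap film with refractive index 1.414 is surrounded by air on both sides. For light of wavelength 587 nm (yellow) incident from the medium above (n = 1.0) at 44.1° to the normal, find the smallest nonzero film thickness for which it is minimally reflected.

238 nm

At the upper boundary (n = 1.0 to n = 1.414) the reflected ray undergoes a half-wave phase shift.
At the lower boundary (n = 1.414 to n = 1.0) the reflected ray undergoes no phase shift.
The two reflections differ by half a wavelength.
With one net inversion, destructive interference in reflection requires 2 n t cos θ_r = m λ.
Snell's law: 1.0 sin 44.1° = 1.414 sin θ_r → sin θ_r = 0.492, cos θ_r = 0.871.
Minimum nonzero at m = 1: t = λ / (2 n cos θ_r) = 587 / (2 × 1.414 × 0.871) = 238 nm.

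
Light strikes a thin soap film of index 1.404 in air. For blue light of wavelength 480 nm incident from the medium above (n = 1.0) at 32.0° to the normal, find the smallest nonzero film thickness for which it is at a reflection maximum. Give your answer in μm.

0.0923 μm

Top surface (1.0 → 1.404): reflection off a higher-index medium gives a half-wave phase shift.
At the lower boundary (n = 1.404 to n = 1.0) the reflected ray undergoes no phase shift.
The two reflections differ by half a wavelength.
So the condition for constructive reflection is 2 n t cos θ_r = (m + ½) λ.
Snell's law: 1.0 sin 32.0° = 1.404 sin θ_r → sin θ_r = 0.377, cos θ_r = 0.926.
Minimum at m = 0: t = λ / (4 n cos θ_r) = 480 / (4 × 1.404 × 0.926) = 92.3 nm.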